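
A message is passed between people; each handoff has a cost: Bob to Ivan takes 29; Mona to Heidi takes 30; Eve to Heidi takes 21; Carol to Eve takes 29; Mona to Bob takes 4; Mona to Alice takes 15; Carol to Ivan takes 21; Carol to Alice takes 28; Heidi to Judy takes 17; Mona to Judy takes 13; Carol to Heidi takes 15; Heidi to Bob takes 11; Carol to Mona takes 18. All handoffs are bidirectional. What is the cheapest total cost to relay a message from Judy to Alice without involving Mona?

Routes from Judy to Alice avoiding Mona:
Judy→Heidi→Carol→Alice: 17 + 15 + 28 = 60
Judy→Heidi→Bob→Ivan→Carol→Alice: 17 + 11 + 29 + 21 + 28 = 106
Judy→Heidi→Eve→Carol→Alice: 17 + 21 + 29 + 28 = 95
The minimum is 60.

60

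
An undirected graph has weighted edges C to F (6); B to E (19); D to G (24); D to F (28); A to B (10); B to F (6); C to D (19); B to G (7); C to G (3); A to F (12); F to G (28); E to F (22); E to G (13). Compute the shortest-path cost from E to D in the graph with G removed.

47

Some routes from E to D avoiding G:
E -> F -> C -> D: 22 + 6 + 19 = 47
E -> B -> F -> D: 19 + 6 + 28 = 53
E -> B -> F -> C -> D: 19 + 6 + 6 + 19 = 50
E -> F -> D: 22 + 28 = 50
E -> B -> A -> F -> C -> D: 19 + 10 + 12 + 6 + 19 = 66
The minimum is 47.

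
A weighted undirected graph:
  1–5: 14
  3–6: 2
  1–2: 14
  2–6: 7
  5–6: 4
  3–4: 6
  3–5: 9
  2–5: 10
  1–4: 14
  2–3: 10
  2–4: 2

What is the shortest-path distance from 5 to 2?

10

Some routes from 5 to 2:
5 - 6 - 3 - 2: 4 + 2 + 10 = 16
5 - 6 - 3 - 4 - 2: 4 + 2 + 6 + 2 = 14
5 - 6 - 2: 4 + 7 = 11
5 - 2: 10
5 - 3 - 4 - 2: 9 + 6 + 2 = 17
Best route has total 10.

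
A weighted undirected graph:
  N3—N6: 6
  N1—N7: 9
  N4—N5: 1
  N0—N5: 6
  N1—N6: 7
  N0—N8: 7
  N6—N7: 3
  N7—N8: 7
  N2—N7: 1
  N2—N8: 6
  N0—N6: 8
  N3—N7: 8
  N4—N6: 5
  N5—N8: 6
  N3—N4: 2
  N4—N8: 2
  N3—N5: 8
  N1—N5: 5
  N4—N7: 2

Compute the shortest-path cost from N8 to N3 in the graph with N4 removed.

14

Comparing a few candidate routes:
N8 - N5 - N3: 6 + 8 = 14
N8 - N2 - N7 - N6 - N3: 6 + 1 + 3 + 6 = 16
N8 - N2 - N7 - N3: 6 + 1 + 8 = 15
N8 - N7 - N6 - N3: 7 + 3 + 6 = 16
N8 - N7 - N3: 7 + 8 = 15
Best route has total 14.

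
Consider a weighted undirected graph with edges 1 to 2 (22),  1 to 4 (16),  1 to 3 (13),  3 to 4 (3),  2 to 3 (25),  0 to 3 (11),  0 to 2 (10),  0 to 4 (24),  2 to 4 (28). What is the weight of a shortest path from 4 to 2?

24

A few of the 4→2 routes:
4 -> 3 -> 2: 3 + 25 = 28
4 -> 3 -> 0 -> 2: 3 + 11 + 10 = 24
4 -> 1 -> 2: 16 + 22 = 38
4 -> 2: 28
4 -> 0 -> 2: 24 + 10 = 34
The minimum is 24.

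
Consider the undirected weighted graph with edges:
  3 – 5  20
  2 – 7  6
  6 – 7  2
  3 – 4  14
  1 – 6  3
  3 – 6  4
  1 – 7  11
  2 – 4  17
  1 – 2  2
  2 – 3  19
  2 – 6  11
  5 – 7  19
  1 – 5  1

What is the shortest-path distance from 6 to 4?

Some routes from 6 to 4:
6 -> 1 -> 2 -> 4: 3 + 2 + 17 = 22
6 -> 3 -> 4: 4 + 14 = 18
6 -> 7 -> 2 -> 4: 2 + 6 + 17 = 25
6 -> 2 -> 4: 11 + 17 = 28
6 -> 7 -> 1 -> 2 -> 4: 2 + 11 + 2 + 17 = 32
Shortest: 18.

18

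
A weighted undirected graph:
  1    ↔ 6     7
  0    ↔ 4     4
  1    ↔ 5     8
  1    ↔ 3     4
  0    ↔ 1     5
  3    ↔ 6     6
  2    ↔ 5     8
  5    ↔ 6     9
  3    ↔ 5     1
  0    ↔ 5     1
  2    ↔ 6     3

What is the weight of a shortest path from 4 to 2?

A few of the 4→2 routes:
4 - 0 - 5 - 3 - 6 - 2: 4 + 1 + 1 + 6 + 3 = 15
4 - 0 - 5 - 2: 4 + 1 + 8 = 13
4 - 0 - 5 - 6 - 2: 4 + 1 + 9 + 3 = 17
The minimum is 13.

13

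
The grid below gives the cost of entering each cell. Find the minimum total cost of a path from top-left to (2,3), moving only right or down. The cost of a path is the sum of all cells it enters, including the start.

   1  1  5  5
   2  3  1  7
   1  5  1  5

Cheapest: r0c0→r0c1→r1c1→r1c2→r2c2→r2c3
  1 + 1 + 3 + 1 + 1 + 5 = 12

12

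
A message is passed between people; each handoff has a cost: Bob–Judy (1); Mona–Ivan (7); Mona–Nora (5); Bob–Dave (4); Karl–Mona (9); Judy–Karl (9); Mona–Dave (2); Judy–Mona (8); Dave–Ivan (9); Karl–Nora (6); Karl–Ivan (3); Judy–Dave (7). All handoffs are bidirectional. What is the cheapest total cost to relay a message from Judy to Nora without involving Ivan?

Comparing a few candidate routes:
Judy-Dave-Mona-Nora: 7 + 2 + 5 = 14
Judy-Karl-Nora: 9 + 6 = 15
Judy-Mona-Nora: 8 + 5 = 13
Judy-Bob-Dave-Mona-Nora: 1 + 4 + 2 + 5 = 12
The minimum is 12.

12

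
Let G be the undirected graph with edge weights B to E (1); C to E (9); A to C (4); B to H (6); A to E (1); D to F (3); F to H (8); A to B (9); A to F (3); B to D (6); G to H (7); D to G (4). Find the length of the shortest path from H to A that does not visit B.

11

Candidate routes:
H→G→D→F→A: 7 + 4 + 3 + 3 = 17
H→F→A: 8 + 3 = 11
Shortest: 11.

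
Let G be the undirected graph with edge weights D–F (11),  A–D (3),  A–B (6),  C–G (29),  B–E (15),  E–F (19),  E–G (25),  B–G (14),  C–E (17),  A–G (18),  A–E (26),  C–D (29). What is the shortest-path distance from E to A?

21

Comparing a few candidate routes:
E-A: 26
E-B-A: 15 + 6 = 21
E-F-D-A: 19 + 11 + 3 = 33
Shortest: 21.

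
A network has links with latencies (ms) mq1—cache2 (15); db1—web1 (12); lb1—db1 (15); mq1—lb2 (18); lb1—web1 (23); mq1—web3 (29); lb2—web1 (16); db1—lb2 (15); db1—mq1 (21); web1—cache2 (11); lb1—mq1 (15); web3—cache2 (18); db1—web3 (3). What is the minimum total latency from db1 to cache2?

21

Checking several routes:
db1 → web3 → cache2: 3 + 18 = 21
db1 → mq1 → cache2: 21 + 15 = 36
db1 → web1 → cache2: 12 + 11 = 23
Shortest: 21 ms.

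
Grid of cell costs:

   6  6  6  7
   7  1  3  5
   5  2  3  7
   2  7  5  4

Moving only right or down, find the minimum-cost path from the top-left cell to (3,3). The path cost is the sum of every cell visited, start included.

Path [0,0] → [0,1] → [1,1] → [2,1] → [2,2] → [3,2] → [3,3]: 6 + 6 + 1 + 2 + 3 + 5 + 4 = 27.
(Top row then right column would cost 41.)

27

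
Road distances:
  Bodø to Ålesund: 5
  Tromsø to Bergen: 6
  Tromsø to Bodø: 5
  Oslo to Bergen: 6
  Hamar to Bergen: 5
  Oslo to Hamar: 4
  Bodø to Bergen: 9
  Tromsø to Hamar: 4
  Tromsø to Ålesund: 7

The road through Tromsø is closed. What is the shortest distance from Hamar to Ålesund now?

Routes from Hamar to Ålesund avoiding Tromsø:
Hamar→Bergen→Bodø→Ålesund: 5 + 9 + 5 = 19
Hamar→Oslo→Bergen→Bodø→Ålesund: 4 + 6 + 9 + 5 = 24
Best route has total 19.

19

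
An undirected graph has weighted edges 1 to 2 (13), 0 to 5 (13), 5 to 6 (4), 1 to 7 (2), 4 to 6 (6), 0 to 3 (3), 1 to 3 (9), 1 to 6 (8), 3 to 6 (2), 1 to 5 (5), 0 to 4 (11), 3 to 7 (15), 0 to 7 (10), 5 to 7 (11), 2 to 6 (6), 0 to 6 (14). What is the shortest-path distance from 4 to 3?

8

Some routes from 4 to 3:
4-6-3: 6 + 2 = 8
4-0-3: 11 + 3 = 14
4-6-1-3: 6 + 8 + 9 = 23
4-6-0-3: 6 + 14 + 3 = 23
Shortest: 8.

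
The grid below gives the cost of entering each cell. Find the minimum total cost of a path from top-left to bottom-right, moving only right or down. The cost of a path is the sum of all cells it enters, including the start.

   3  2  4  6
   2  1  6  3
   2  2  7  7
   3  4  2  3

17

Best path: r0c0 → r0c1 → r1c1 → r2c1 → r3c1 → r3c2 → r3c3
Cost: 3 + 2 + 1 + 2 + 4 + 2 + 3 = 17
(Top row then right column would cost 28.)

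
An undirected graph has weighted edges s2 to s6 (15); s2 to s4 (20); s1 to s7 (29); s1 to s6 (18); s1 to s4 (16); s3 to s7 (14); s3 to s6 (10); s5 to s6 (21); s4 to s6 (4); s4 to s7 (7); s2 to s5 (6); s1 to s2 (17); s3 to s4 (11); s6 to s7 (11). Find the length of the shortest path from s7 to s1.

23

Some routes from s7 to s1:
s7 → s1: 29
s7 → s4 → s6 → s1: 7 + 4 + 18 = 29
s7 → s4 → s1: 7 + 16 = 23
Shortest: 23.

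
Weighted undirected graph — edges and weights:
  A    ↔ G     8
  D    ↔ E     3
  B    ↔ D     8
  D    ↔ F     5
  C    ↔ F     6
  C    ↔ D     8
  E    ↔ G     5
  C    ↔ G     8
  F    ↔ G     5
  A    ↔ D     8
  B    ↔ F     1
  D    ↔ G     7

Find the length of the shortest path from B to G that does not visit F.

15

Routes from B to G avoiding F:
B → D → E → G: 8 + 3 + 5 = 16
B → D → G: 8 + 7 = 15
B → D → A → G: 8 + 8 + 8 = 24
B → D → C → G: 8 + 8 + 8 = 24
Shortest: 15.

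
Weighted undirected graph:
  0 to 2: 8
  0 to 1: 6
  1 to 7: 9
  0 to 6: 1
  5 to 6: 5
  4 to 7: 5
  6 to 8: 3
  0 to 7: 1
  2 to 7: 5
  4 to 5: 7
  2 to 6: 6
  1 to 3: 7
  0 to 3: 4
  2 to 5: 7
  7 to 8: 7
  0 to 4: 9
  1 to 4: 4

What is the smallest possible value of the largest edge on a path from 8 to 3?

A few of the 8→3 routes:
8→6→0→7→4→1→3: max(3, 1, 1, 5, 4, 7) = 7
8→6→2→7→0→3: max(3, 6, 5, 1, 4) = 6
8→6→0→7→2→5→4→1→3: max(3, 1, 1, 5, 7, 7, 4, 7) = 7
8→6→0→1→3: max(3, 1, 6, 7) = 7
8→6→2→7→4→1→0→3: max(3, 6, 5, 5, 4, 6, 4) = 6
8→6→0→3: max(3, 1, 4) = 4
Best route has worst link 4.

4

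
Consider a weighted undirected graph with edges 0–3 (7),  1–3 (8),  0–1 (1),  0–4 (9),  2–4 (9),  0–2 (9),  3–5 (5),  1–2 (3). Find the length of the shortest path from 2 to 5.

Comparing a few candidate routes:
2 -> 0 -> 3 -> 5: 9 + 7 + 5 = 21
2 -> 1 -> 0 -> 3 -> 5: 3 + 1 + 7 + 5 = 16
2 -> 1 -> 3 -> 5: 3 + 8 + 5 = 16
Shortest: 16.

16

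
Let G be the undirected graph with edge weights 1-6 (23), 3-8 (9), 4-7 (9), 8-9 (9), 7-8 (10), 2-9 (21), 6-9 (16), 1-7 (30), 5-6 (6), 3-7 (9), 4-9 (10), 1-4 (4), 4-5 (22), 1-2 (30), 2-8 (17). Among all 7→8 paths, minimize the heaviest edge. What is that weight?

A few of the 7→8 routes:
7 → 3 → 8: max(9, 9) = 9
7 → 8: max(10) = 10
7 → 4 → 9 → 8: max(9, 10, 9) = 10
Best route has worst link 9.

9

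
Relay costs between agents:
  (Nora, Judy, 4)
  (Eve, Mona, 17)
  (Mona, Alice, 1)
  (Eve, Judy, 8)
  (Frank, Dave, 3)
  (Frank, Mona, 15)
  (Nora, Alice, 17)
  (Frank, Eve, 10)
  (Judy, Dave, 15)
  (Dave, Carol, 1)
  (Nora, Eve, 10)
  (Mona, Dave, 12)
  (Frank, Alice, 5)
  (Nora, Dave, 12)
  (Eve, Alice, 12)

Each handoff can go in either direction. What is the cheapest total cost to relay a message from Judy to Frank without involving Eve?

18

Checking several routes:
Judy -> Dave -> Frank: 15 + 3 = 18
Judy -> Nora -> Dave -> Frank: 4 + 12 + 3 = 19
Judy -> Nora -> Alice -> Frank: 4 + 17 + 5 = 26
Shortest: 18.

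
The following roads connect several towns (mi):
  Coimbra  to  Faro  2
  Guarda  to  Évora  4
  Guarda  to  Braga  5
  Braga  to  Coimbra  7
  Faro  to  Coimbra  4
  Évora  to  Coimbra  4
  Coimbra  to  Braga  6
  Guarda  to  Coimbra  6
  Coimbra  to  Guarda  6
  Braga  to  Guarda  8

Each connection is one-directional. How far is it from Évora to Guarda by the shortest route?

Paths from Évora to Guarda:
Évora→Coimbra→Braga→Guarda: 4 + 6 + 8 = 18
Évora→Coimbra→Guarda: 4 + 6 = 10
Shortest: 10 mi.

10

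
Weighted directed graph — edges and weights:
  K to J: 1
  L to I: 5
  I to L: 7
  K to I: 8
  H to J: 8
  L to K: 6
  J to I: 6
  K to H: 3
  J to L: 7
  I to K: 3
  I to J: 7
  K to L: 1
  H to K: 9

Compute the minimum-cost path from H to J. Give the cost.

8

Routes from H to J:
H-J: 8
H-K-L-I-J: 9 + 1 + 5 + 7 = 22
H-K-I-J: 9 + 8 + 7 = 24
H-K-J: 9 + 1 = 10
Best route has total 8.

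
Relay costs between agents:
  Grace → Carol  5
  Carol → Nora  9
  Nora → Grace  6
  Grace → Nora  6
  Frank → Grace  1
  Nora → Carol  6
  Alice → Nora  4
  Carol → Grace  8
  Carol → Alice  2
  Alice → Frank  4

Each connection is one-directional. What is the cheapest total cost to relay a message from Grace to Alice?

Candidate routes:
Grace→Nora→Carol→Alice: 6 + 6 + 2 = 14
Grace→Carol→Alice: 5 + 2 = 7
The minimum is 7.

7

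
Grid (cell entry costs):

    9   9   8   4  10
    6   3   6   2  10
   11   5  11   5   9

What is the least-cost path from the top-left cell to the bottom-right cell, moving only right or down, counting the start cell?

40

Best path: r0c0 r1c0 r1c1 r1c2 r1c3 r2c3 r2c4
Cost: 9 + 6 + 3 + 6 + 2 + 5 + 9 = 40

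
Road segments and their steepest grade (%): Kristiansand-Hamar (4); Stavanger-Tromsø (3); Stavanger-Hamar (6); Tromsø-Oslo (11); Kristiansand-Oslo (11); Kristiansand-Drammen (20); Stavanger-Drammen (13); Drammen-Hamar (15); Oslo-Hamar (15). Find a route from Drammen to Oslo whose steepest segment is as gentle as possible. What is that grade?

13

Some routes from Drammen to Oslo:
Drammen-Stavanger-Tromsø-Oslo: max(13, 3, 11) = 13
Drammen-Stavanger-Hamar-Oslo: max(13, 6, 15) = 15
Drammen-Stavanger-Hamar-Kristiansand-Oslo: max(13, 6, 4, 11) = 13
Smallest bottleneck: 13%.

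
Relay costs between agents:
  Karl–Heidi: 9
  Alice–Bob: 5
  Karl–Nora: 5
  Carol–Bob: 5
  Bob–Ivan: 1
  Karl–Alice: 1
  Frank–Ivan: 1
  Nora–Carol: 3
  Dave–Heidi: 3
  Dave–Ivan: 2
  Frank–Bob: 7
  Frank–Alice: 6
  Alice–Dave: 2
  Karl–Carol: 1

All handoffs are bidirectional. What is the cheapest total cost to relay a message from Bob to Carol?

5

Comparing a few candidate routes:
Bob → Ivan → Frank → Alice → Karl → Carol: 1 + 1 + 6 + 1 + 1 = 10
Bob → Carol: 5
Bob → Alice → Karl → Carol: 5 + 1 + 1 = 7
Bob → Ivan → Dave → Alice → Karl → Carol: 1 + 2 + 2 + 1 + 1 = 7
The minimum is 5.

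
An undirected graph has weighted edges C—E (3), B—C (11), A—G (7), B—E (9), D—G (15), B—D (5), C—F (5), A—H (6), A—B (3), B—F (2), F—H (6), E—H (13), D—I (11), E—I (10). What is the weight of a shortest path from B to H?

8

A few of the B→H routes:
B-A-H: 3 + 6 = 9
B-F-H: 2 + 6 = 8
B-E-H: 9 + 13 = 22
B-E-C-F-H: 9 + 3 + 5 + 6 = 23
B-C-F-H: 11 + 5 + 6 = 22
Shortest: 8.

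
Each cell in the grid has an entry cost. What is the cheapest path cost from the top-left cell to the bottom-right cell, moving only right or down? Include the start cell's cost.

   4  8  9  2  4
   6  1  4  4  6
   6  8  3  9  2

Cheapest: r0c0 → r1c0 → r1c1 → r1c2 → r1c3 → r1c4 → r2c4
  4 + 6 + 1 + 4 + 4 + 6 + 2 = 27
(Top row then right column would cost 35.)

27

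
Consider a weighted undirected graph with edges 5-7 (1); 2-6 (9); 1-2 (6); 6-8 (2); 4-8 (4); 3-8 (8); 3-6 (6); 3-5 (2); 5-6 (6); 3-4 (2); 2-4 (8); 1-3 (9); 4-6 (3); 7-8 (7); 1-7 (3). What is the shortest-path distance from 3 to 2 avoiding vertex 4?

Some routes from 3 to 2 avoiding 4:
3→1→2: 9 + 6 = 15
3→5→7→1→2: 2 + 1 + 3 + 6 = 12
3→6→2: 6 + 9 = 15
Shortest: 12.

12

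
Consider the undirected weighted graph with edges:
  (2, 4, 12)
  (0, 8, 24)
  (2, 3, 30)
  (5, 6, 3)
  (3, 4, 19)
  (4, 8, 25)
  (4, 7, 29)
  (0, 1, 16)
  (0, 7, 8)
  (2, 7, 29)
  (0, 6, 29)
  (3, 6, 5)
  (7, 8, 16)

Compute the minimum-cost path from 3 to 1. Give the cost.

Some routes from 3 to 1:
3 - 4 - 8 - 7 - 0 - 1: 19 + 25 + 16 + 8 + 16 = 84
3 - 6 - 0 - 1: 5 + 29 + 16 = 50
3 - 4 - 7 - 0 - 1: 19 + 29 + 8 + 16 = 72
3 - 2 - 7 - 0 - 1: 30 + 29 + 8 + 16 = 83
3 - 4 - 8 - 0 - 1: 19 + 25 + 24 + 16 = 84
The minimum is 50.

50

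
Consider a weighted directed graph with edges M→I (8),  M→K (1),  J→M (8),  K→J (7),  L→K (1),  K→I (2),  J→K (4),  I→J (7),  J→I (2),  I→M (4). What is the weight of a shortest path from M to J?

Candidate routes:
M - K - I - J: 1 + 2 + 7 = 10
M - K - J: 1 + 7 = 8
M - I - J: 8 + 7 = 15
Shortest: 8.

8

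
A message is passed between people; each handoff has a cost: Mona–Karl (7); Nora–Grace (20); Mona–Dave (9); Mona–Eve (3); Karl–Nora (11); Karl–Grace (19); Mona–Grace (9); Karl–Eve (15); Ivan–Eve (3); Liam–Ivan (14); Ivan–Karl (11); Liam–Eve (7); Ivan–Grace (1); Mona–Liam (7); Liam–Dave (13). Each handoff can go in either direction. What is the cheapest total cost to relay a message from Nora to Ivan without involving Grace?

22

Checking several routes:
Nora→Karl→Ivan: 11 + 11 = 22
Nora→Karl→Mona→Eve→Ivan: 11 + 7 + 3 + 3 = 24
Nora→Karl→Eve→Ivan: 11 + 15 + 3 = 29
The minimum is 22.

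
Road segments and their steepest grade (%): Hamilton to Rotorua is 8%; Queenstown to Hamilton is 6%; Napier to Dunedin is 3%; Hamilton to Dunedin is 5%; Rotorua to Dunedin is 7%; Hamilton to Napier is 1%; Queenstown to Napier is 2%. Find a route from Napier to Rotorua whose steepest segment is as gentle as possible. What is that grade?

Comparing a few candidate routes:
Napier → Hamilton → Dunedin → Rotorua: max(1, 5, 7) = 7
Napier → Hamilton → Rotorua: max(1, 8) = 8
Napier → Dunedin → Hamilton → Rotorua: max(3, 5, 8) = 8
Napier → Dunedin → Rotorua: max(3, 7) = 7
Napier → Queenstown → Hamilton → Dunedin → Rotorua: max(2, 6, 5, 7) = 7
The minimum achievable maximum is 7%.

7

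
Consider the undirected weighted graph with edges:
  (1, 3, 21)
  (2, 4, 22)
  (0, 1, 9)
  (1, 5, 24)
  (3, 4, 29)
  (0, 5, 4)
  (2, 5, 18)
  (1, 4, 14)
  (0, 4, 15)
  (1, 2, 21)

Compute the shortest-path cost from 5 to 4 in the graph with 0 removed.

Some routes from 5 to 4 avoiding 0:
5 - 2 - 4: 18 + 22 = 40
5 - 1 - 2 - 4: 24 + 21 + 22 = 67
5 - 2 - 1 - 4: 18 + 21 + 14 = 53
5 - 1 - 4: 24 + 14 = 38
Shortest: 38.

38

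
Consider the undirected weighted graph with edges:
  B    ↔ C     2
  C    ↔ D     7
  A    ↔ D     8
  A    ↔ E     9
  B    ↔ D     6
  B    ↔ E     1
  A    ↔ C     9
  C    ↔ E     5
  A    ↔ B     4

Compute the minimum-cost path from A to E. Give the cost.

A few of the A→E routes:
A - E: 9
A - B - E: 4 + 1 = 5
A - C - E: 9 + 5 = 14
A - B - C - E: 4 + 2 + 5 = 11
A - C - B - E: 9 + 2 + 1 = 12
Best route has total 5.

5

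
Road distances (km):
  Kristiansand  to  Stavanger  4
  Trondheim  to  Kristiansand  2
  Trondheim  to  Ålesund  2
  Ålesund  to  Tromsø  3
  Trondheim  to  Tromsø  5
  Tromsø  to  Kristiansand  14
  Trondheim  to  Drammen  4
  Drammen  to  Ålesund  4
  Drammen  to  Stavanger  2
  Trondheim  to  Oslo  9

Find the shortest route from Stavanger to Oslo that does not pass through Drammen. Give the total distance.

Routes from Stavanger to Oslo avoiding Drammen:
Stavanger-Kristiansand-Tromsø-Ålesund-Trondheim-Oslo: 4 + 14 + 3 + 2 + 9 = 32
Stavanger-Kristiansand-Trondheim-Oslo: 4 + 2 + 9 = 15
Stavanger-Kristiansand-Tromsø-Trondheim-Oslo: 4 + 14 + 5 + 9 = 32
The minimum is 15 km.

15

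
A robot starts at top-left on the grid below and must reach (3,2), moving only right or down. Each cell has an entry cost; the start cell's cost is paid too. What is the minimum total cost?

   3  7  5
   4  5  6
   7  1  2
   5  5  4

19

Take r0c0→r1c0→r1c1→r2c1→r2c2→r3c2 for a total of 3 + 4 + 5 + 1 + 2 + 4 = 19.
For comparison, the top-then-right route costs 27.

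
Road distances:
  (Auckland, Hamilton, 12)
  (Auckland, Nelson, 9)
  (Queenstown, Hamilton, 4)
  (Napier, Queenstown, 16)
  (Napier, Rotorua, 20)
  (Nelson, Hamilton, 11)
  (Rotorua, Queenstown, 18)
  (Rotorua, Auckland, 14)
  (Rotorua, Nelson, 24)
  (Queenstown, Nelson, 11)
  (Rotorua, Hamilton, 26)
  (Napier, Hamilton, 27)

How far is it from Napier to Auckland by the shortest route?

32

Some routes from Napier to Auckland:
Napier -> Queenstown -> Hamilton -> Auckland: 16 + 4 + 12 = 32
Napier -> Rotorua -> Auckland: 20 + 14 = 34
Napier -> Queenstown -> Nelson -> Auckland: 16 + 11 + 9 = 36
Napier -> Hamilton -> Auckland: 27 + 12 = 39
Napier -> Queenstown -> Hamilton -> Nelson -> Auckland: 16 + 4 + 11 + 9 = 40
Shortest: 32.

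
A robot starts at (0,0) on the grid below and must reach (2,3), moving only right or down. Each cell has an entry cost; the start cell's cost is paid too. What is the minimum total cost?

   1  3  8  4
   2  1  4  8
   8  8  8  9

One optimal route is r0c0→r1c0→r1c1→r1c2→r1c3→r2c3.
Its cost is 1 + 2 + 1 + 4 + 8 + 9 = 25.

25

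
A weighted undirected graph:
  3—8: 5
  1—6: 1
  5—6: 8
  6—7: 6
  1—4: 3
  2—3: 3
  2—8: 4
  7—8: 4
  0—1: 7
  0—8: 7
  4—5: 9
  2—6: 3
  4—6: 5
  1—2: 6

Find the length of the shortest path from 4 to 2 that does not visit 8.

7

Paths from 4 to 2 avoiding 8:
4 → 1 → 2: 3 + 6 = 9
4 → 5 → 6 → 1 → 2: 9 + 8 + 1 + 6 = 24
4 → 1 → 6 → 2: 3 + 1 + 3 = 7
4 → 6 → 2: 5 + 3 = 8
4 → 6 → 1 → 2: 5 + 1 + 6 = 12
4 → 5 → 6 → 2: 9 + 8 + 3 = 20
Best route has total 7.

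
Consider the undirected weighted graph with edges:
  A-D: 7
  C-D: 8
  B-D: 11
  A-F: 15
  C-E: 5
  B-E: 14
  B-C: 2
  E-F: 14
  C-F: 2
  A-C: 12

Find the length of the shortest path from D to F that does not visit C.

22

Paths from D to F avoiding C:
D-A-F: 7 + 15 = 22
D-B-E-F: 11 + 14 + 14 = 39
The minimum is 22.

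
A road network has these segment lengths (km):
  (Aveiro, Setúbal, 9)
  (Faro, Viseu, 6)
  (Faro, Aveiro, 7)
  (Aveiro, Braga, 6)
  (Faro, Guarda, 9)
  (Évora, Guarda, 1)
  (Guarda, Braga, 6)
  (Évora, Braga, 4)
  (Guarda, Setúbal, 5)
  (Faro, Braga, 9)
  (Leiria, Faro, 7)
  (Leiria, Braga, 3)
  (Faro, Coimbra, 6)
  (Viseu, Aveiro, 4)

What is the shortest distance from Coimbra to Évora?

Comparing a few candidate routes:
Coimbra - Faro - Leiria - Braga - Évora: 6 + 7 + 3 + 4 = 20
Coimbra - Faro - Guarda - Évora: 6 + 9 + 1 = 16
Coimbra - Faro - Braga - Évora: 6 + 9 + 4 = 19
Coimbra - Faro - Braga - Guarda - Évora: 6 + 9 + 6 + 1 = 22
The minimum is 16 km.

16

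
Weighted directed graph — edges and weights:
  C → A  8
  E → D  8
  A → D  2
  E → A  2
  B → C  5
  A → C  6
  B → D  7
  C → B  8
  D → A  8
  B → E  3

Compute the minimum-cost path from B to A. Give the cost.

5

Paths from B to A:
B→C→A: 5 + 8 = 13
B→E→D→A: 3 + 8 + 8 = 19
B→E→A: 3 + 2 = 5
B→D→A: 7 + 8 = 15
Shortest: 5.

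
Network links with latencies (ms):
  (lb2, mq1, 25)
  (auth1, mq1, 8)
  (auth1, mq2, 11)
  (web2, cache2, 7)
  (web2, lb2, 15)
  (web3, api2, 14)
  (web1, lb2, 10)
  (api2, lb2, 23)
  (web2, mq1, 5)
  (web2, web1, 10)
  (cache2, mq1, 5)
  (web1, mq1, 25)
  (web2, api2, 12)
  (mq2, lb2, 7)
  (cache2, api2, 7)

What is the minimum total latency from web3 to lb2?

37

Some routes from web3 to lb2:
web3 → api2 → cache2 → web2 → web1 → lb2: 14 + 7 + 7 + 10 + 10 = 48
web3 → api2 → cache2 → web2 → lb2: 14 + 7 + 7 + 15 = 43
web3 → api2 → cache2 → mq1 → web2 → lb2: 14 + 7 + 5 + 5 + 15 = 46
web3 → api2 → web2 → lb2: 14 + 12 + 15 = 41
web3 → api2 → lb2: 14 + 23 = 37
web3 → api2 → web2 → web1 → lb2: 14 + 12 + 10 + 10 = 46
Shortest: 37 ms.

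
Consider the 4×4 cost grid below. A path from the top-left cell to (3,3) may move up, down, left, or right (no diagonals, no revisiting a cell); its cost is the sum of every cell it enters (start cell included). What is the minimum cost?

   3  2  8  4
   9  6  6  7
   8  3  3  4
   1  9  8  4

25

Take [0,0] -> [0,1] -> [1,1] -> [2,1] -> [2,2] -> [2,3] -> [3,3] for a total of 3 + 2 + 6 + 3 + 3 + 4 + 4 = 25.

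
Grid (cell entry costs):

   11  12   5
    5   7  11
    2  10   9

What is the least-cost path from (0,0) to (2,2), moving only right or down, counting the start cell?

Take (0,0) (1,0) (2,0) (2,1) (2,2) for a total of 11 + 5 + 2 + 10 + 9 = 37.
For comparison, the top-then-right route costs 48.

37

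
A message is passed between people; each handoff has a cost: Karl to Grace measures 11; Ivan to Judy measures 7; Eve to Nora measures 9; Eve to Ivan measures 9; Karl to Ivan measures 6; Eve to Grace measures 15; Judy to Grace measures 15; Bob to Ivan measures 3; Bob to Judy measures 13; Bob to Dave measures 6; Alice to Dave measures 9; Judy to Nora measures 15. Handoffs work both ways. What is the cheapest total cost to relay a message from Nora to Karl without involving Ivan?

35

Routes from Nora to Karl avoiding Ivan:
Nora → Judy → Grace → Karl: 15 + 15 + 11 = 41
Nora → Eve → Grace → Karl: 9 + 15 + 11 = 35
The minimum is 35.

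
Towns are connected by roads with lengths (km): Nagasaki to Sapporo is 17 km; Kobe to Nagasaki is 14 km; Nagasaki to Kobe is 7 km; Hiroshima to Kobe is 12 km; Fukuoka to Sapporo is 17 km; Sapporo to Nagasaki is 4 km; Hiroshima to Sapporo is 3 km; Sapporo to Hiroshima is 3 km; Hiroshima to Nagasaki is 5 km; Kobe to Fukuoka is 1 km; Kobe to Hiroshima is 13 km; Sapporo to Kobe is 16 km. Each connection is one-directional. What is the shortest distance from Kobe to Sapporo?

Candidate routes:
Kobe→Nagasaki→Sapporo: 14 + 17 = 31
Kobe→Hiroshima→Nagasaki→Sapporo: 13 + 5 + 17 = 35
Kobe→Hiroshima→Sapporo: 13 + 3 = 16
Kobe→Fukuoka→Sapporo: 1 + 17 = 18
The minimum is 16 km.

16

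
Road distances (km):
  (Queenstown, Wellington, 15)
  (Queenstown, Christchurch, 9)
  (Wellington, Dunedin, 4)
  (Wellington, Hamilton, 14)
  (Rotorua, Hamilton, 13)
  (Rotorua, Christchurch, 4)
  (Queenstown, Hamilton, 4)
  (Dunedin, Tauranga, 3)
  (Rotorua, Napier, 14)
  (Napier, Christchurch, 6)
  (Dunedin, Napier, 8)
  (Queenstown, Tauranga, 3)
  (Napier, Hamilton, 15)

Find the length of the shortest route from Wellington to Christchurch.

Some routes from Wellington to Christchurch:
Wellington→Hamilton→Queenstown→Christchurch: 14 + 4 + 9 = 27
Wellington→Queenstown→Christchurch: 15 + 9 = 24
Wellington→Dunedin→Napier→Christchurch: 4 + 8 + 6 = 18
Wellington→Dunedin→Napier→Rotorua→Christchurch: 4 + 8 + 14 + 4 = 30
Wellington→Dunedin→Tauranga→Queenstown→Christchurch: 4 + 3 + 3 + 9 = 19
Wellington→Hamilton→Rotorua→Christchurch: 14 + 13 + 4 = 31
Best route has total 18 km.

18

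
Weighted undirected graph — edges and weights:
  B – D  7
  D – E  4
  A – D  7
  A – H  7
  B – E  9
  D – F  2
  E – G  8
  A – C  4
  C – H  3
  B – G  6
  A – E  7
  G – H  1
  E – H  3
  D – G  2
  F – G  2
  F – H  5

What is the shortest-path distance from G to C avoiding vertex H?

Some routes from G to C avoiding H:
G - F - D - E - A - C: 2 + 2 + 4 + 7 + 4 = 19
G - F - D - A - C: 2 + 2 + 7 + 4 = 15
G - D - A - C: 2 + 7 + 4 = 13
G - D - E - A - C: 2 + 4 + 7 + 4 = 17
G - E - A - C: 8 + 7 + 4 = 19
Shortest: 13.

13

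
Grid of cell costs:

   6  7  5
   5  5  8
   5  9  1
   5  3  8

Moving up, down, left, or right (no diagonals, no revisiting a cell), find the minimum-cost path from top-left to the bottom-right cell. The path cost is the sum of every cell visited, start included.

32

Path r0c0 -> r1c0 -> r2c0 -> r3c0 -> r3c1 -> r3c2: 6 + 5 + 5 + 5 + 3 + 8 = 32.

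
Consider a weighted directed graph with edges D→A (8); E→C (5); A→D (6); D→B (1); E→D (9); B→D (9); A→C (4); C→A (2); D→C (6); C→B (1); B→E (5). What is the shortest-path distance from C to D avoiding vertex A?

Routes from C to D avoiding A:
C→B→E→D: 1 + 5 + 9 = 15
C→B→D: 1 + 9 = 10
The minimum is 10.

10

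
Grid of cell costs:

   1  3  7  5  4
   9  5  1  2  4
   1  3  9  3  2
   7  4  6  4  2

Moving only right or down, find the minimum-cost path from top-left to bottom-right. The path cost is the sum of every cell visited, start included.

19

Cheapest: [0,0] [0,1] [1,1] [1,2] [1,3] [2,3] [2,4] [3,4]
  1 + 3 + 5 + 1 + 2 + 3 + 2 + 2 = 19
(Top row then right column would cost 28.)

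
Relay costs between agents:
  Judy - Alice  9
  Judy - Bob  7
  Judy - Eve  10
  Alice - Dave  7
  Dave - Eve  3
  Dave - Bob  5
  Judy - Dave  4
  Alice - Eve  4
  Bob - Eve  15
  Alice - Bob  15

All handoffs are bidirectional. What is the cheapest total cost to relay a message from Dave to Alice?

7

Some routes from Dave to Alice:
Dave → Judy → Alice: 4 + 9 = 13
Dave → Alice: 7
Dave → Eve → Alice: 3 + 4 = 7
Best route has total 7.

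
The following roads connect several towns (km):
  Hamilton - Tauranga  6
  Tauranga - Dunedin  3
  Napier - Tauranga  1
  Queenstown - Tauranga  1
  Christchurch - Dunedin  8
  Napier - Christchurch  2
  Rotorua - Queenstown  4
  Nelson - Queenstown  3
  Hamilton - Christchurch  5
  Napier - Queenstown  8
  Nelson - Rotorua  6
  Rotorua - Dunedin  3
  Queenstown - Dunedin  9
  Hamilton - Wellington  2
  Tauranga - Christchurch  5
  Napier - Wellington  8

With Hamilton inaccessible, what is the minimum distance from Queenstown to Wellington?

A few of the Queenstown→Wellington routes:
Queenstown → Tauranga → Napier → Wellington: 1 + 1 + 8 = 10
Queenstown → Napier → Wellington: 8 + 8 = 16
Queenstown → Dunedin → Tauranga → Napier → Wellington: 9 + 3 + 1 + 8 = 21
Queenstown → Rotorua → Dunedin → Tauranga → Napier → Wellington: 4 + 3 + 3 + 1 + 8 = 19
Queenstown → Tauranga → Dunedin → Christchurch → Napier → Wellington: 1 + 3 + 8 + 2 + 8 = 22
Queenstown → Tauranga → Christchurch → Napier → Wellington: 1 + 5 + 2 + 8 = 16
The minimum is 10 km.

10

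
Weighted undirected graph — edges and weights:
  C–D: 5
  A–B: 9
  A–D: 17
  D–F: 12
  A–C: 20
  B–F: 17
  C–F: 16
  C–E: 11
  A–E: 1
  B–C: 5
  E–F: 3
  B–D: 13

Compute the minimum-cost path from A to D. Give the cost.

A few of the A→D routes:
A → D: 17
A → C → D: 20 + 5 = 25
A → E → F → D: 1 + 3 + 12 = 16
A → E → C → D: 1 + 11 + 5 = 17
A → B → D: 9 + 13 = 22
A → B → C → D: 9 + 5 + 5 = 19
Best route has total 16.

16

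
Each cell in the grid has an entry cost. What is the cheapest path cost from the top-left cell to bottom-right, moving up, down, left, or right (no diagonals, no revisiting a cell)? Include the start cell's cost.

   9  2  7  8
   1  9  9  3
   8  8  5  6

Take r0c0 → r0c1 → r0c2 → r0c3 → r1c3 → r2c3 for a total of 9 + 2 + 7 + 8 + 3 + 6 = 35.

35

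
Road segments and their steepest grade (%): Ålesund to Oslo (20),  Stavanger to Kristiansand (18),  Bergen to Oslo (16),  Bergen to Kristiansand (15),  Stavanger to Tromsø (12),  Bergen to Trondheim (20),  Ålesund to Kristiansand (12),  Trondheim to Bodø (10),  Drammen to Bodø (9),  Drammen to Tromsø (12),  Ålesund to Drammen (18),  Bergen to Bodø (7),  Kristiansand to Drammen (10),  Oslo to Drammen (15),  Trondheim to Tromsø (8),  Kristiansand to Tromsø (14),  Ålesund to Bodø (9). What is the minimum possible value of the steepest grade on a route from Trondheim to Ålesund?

A few of the Trondheim→Ålesund routes:
Trondheim -> Bodø -> Ålesund: max(10, 9) = 10
Trondheim -> Bodø -> Drammen -> Kristiansand -> Ålesund: max(10, 9, 10, 12) = 12
Trondheim -> Tromsø -> Drammen -> Kristiansand -> Ålesund: max(8, 12, 10, 12) = 12
Trondheim -> Tromsø -> Drammen -> Bodø -> Ålesund: max(8, 12, 9, 9) = 12
Trondheim -> Bodø -> Drammen -> Tromsø -> Kristiansand -> Ålesund: max(10, 9, 12, 14, 12) = 14
The minimum achievable maximum is 10%.

10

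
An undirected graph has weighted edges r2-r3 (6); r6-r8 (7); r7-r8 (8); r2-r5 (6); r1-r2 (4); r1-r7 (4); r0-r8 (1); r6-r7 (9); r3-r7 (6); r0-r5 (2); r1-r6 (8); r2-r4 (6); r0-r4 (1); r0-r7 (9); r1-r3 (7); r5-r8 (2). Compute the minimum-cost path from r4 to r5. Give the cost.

3

A few of the r4→r5 routes:
r4→r2→r5: 6 + 6 = 12
r4→r0→r7→r8→r5: 1 + 9 + 8 + 2 = 20
r4→r0→r8→r5: 1 + 1 + 2 = 4
r4→r0→r5: 1 + 2 = 3
r4→r0→r8→r7→r1→r2→r5: 1 + 1 + 8 + 4 + 4 + 6 = 24
Best route has total 3.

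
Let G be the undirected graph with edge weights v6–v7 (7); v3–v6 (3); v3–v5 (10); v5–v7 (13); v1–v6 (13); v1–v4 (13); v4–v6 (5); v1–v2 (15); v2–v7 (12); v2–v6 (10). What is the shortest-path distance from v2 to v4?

A few of the v2→v4 routes:
v2-v6-v4: 10 + 5 = 15
v2-v1-v4: 15 + 13 = 28
v2-v7-v6-v4: 12 + 7 + 5 = 24
The minimum is 15.

15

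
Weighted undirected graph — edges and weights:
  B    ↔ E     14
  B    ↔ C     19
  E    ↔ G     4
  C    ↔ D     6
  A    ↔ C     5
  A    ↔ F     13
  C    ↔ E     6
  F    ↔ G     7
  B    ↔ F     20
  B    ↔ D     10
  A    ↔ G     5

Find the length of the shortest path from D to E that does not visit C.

Paths from D to E avoiding C:
D -> B -> F -> G -> E: 10 + 20 + 7 + 4 = 41
D -> B -> F -> A -> G -> E: 10 + 20 + 13 + 5 + 4 = 52
D -> B -> E: 10 + 14 = 24
Best route has total 24.

24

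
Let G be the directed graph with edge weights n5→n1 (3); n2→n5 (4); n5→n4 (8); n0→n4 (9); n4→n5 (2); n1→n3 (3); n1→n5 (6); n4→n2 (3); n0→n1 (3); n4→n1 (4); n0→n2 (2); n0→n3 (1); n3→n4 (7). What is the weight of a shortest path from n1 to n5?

Candidate routes:
n1→n3→n4→n5: 3 + 7 + 2 = 12
n1→n3→n4→n2→n5: 3 + 7 + 3 + 4 = 17
n1→n5: 6
Best route has total 6.

6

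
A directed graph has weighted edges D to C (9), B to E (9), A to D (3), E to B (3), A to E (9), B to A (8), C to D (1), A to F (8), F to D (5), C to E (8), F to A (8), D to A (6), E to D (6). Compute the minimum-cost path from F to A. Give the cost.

Routes from F to A:
F - D - C - E - B - A: 5 + 9 + 8 + 3 + 8 = 33
F - D - A: 5 + 6 = 11
F - A: 8
Best route has total 8.

8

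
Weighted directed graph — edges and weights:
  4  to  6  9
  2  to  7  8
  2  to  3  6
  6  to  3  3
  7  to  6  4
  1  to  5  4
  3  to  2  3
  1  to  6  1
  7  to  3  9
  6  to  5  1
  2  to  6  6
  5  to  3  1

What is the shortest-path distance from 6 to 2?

Routes from 6 to 2:
6→3→2: 3 + 3 = 6
6→5→3→2: 1 + 1 + 3 = 5
The minimum is 5.

5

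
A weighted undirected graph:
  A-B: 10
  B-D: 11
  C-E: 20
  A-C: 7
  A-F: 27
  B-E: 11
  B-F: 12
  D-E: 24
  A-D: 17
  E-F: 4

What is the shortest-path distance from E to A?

21

A few of the E→A routes:
E → F → B → A: 4 + 12 + 10 = 26
E → B → A: 11 + 10 = 21
E → C → A: 20 + 7 = 27
The minimum is 21.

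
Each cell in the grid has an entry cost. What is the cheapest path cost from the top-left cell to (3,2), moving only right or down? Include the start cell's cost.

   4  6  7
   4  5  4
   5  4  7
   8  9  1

25

Take r0c0→r1c0→r1c1→r1c2→r2c2→r3c2 for a total of 4 + 4 + 5 + 4 + 7 + 1 = 25.
(Top row then right column would cost 29.)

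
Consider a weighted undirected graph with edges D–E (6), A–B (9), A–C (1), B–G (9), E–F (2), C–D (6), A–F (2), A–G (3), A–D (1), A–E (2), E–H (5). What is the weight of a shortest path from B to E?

Checking several routes:
B -> A -> D -> E: 9 + 1 + 6 = 16
B -> A -> F -> E: 9 + 2 + 2 = 13
B -> G -> A -> F -> E: 9 + 3 + 2 + 2 = 16
B -> A -> E: 9 + 2 = 11
B -> G -> A -> D -> E: 9 + 3 + 1 + 6 = 19
B -> G -> A -> E: 9 + 3 + 2 = 14
Best route has total 11.

11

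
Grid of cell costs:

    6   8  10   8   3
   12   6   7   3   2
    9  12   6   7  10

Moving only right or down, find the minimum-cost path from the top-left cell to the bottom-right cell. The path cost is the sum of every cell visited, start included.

Cheapest: r0c0 -> r0c1 -> r1c1 -> r1c2 -> r1c3 -> r1c4 -> r2c4
  6 + 8 + 6 + 7 + 3 + 2 + 10 = 42
(Top row then right column would cost 47.)

42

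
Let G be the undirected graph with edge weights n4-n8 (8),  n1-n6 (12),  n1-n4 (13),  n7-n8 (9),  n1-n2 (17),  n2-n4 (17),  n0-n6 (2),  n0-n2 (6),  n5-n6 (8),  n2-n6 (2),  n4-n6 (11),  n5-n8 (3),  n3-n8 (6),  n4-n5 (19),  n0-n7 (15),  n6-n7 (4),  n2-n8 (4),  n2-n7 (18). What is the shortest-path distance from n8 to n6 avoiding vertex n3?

Checking several routes:
n8-n4-n6: 8 + 11 = 19
n8-n2-n6: 4 + 2 = 6
n8-n7-n6: 9 + 4 = 13
n8-n5-n6: 3 + 8 = 11
n8-n2-n0-n6: 4 + 6 + 2 = 12
Shortest: 6.

6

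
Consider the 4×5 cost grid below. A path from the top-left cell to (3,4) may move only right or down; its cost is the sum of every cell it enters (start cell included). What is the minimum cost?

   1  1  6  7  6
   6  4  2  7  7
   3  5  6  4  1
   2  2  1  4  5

One optimal route is r0c0→r0c1→r1c1→r2c1→r3c1→r3c2→r3c3→r3c4.
Its cost is 1 + 1 + 4 + 5 + 2 + 1 + 4 + 5 = 23.
For comparison, the top-then-right route costs 34.

23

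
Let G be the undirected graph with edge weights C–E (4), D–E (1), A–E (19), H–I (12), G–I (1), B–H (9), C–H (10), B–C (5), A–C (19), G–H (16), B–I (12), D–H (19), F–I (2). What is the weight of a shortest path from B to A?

24

A few of the B→A routes:
B -> H -> D -> E -> C -> A: 9 + 19 + 1 + 4 + 19 = 52
B -> C -> A: 5 + 19 = 24
B -> H -> C -> A: 9 + 10 + 19 = 38
B -> H -> D -> E -> A: 9 + 19 + 1 + 19 = 48
B -> H -> C -> E -> A: 9 + 10 + 4 + 19 = 42
B -> C -> E -> A: 5 + 4 + 19 = 28
Shortest: 24.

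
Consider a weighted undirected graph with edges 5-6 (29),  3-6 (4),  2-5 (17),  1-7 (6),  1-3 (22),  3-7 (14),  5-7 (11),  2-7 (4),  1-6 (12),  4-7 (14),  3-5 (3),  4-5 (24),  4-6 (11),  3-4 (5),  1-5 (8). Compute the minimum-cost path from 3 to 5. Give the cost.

3

Checking several routes:
3 → 5: 3
3 → 4 → 5: 5 + 24 = 29
3 → 7 → 1 → 5: 14 + 6 + 8 = 28
3 → 6 → 1 → 5: 4 + 12 + 8 = 24
3 → 7 → 5: 14 + 11 = 25
Best route has total 3.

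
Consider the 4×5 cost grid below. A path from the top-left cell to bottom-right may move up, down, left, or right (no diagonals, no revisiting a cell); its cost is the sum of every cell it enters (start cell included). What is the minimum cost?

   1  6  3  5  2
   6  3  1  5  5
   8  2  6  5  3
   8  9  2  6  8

32

Path [0,0] → [0,1] → [0,2] → [1,2] → [1,3] → [1,4] → [2,4] → [3,4]: 1 + 6 + 3 + 1 + 5 + 5 + 3 + 8 = 32.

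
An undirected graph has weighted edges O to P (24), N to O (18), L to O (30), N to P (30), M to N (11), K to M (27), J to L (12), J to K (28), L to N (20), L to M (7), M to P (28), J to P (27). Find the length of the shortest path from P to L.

35

Comparing a few candidate routes:
P -> J -> L: 27 + 12 = 39
P -> N -> M -> L: 30 + 11 + 7 = 48
P -> M -> L: 28 + 7 = 35
Shortest: 35.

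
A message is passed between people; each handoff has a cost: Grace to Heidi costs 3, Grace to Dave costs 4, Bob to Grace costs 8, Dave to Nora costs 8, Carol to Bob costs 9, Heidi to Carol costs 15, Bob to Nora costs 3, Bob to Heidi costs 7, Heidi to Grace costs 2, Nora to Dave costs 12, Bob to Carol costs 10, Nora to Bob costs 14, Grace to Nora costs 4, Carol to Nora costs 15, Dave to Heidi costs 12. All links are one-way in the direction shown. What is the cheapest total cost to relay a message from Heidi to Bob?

20

A few of the Heidi→Bob routes:
Heidi-Grace-Dave-Nora-Bob: 2 + 4 + 8 + 14 = 28
Heidi-Carol-Bob: 15 + 9 = 24
Heidi-Grace-Nora-Bob: 2 + 4 + 14 = 20
Shortest: 20.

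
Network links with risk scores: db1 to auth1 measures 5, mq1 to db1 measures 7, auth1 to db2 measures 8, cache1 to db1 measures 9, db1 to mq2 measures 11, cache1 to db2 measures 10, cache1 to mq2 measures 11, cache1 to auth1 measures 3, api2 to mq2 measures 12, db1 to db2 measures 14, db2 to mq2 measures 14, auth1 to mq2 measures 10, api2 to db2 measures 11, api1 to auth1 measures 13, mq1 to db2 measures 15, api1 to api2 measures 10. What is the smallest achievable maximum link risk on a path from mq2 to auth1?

Some routes from mq2 to auth1:
mq2 -> auth1: max(10) = 10
mq2 -> cache1 -> auth1: max(11, 3) = 11
mq2 -> cache1 -> db1 -> auth1: max(11, 9, 5) = 11
The minimum achievable maximum is 10.

10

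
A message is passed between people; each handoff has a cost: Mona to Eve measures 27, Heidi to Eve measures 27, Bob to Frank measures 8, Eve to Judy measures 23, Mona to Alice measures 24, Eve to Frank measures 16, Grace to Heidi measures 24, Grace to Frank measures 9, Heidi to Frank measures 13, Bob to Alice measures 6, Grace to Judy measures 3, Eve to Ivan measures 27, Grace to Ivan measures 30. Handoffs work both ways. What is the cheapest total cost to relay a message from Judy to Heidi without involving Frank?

A few of the Judy→Heidi routes:
Judy→Grace→Ivan→Eve→Heidi: 3 + 30 + 27 + 27 = 87
Judy→Grace→Heidi: 3 + 24 = 27
Judy→Eve→Heidi: 23 + 27 = 50
The minimum is 27.

27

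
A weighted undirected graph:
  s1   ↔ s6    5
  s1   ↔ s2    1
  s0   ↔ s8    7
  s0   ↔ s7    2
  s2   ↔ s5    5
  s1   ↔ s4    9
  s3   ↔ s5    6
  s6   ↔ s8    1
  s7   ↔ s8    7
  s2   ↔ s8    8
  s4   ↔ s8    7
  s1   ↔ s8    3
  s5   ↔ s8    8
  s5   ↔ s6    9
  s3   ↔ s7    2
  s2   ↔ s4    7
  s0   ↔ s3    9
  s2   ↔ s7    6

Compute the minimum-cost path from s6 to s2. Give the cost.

5

Some routes from s6 to s2:
s6→s8→s2: 1 + 8 = 9
s6→s1→s2: 5 + 1 = 6
s6→s8→s1→s2: 1 + 3 + 1 = 5
s6→s8→s7→s2: 1 + 7 + 6 = 14
s6→s8→s5→s2: 1 + 8 + 5 = 14
Shortest: 5.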